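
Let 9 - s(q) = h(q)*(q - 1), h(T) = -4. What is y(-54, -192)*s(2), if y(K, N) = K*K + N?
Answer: 35412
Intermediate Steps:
y(K, N) = N + K² (y(K, N) = K² + N = N + K²)
s(q) = 5 + 4*q (s(q) = 9 - (-4)*(q - 1) = 9 - (-4)*(-1 + q) = 9 - (4 - 4*q) = 9 + (-4 + 4*q) = 5 + 4*q)
y(-54, -192)*s(2) = (-192 + (-54)²)*(5 + 4*2) = (-192 + 2916)*(5 + 8) = 2724*13 = 35412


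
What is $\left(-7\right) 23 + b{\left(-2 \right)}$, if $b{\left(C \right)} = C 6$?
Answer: $-173$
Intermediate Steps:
$b{\left(C \right)} = 6 C$
$\left(-7\right) 23 + b{\left(-2 \right)} = \left(-7\right) 23 + 6 \left(-2\right) = -161 - 12 = -173$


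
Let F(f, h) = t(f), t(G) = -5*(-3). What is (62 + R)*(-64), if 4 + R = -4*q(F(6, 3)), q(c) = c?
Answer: 128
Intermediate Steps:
t(G) = 15
F(f, h) = 15
R = -64 (R = -4 - 4*15 = -4 - 60 = -64)
(62 + R)*(-64) = (62 - 64)*(-64) = -2*(-64) = 128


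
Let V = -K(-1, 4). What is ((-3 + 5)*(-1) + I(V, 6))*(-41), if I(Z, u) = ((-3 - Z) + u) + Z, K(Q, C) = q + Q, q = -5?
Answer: -41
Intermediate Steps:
K(Q, C) = -5 + Q
V = 6 (V = -(-5 - 1) = -1*(-6) = 6)
I(Z, u) = -3 + u (I(Z, u) = (-3 + u - Z) + Z = -3 + u)
((-3 + 5)*(-1) + I(V, 6))*(-41) = ((-3 + 5)*(-1) + (-3 + 6))*(-41) = (2*(-1) + 3)*(-41) = (-2 + 3)*(-41) = 1*(-41) = -41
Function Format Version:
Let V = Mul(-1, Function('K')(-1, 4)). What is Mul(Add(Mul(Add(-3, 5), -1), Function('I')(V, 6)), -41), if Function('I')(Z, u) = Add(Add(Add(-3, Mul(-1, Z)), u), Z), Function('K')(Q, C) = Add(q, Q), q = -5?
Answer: -41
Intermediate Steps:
Function('K')(Q, C) = Add(-5, Q)
V = 6 (V = Mul(-1, Add(-5, -1)) = Mul(-1, -6) = 6)
Function('I')(Z, u) = Add(-3, u) (Function('I')(Z, u) = Add(Add(-3, u, Mul(-1, Z)), Z) = Add(-3, u))
Mul(Add(Mul(Add(-3, 5), -1), Function('I')(V, 6)), -41) = Mul(Add(Mul(Add(-3, 5), -1), Add(-3, 6)), -41) = Mul(Add(Mul(2, -1), 3), -41) = Mul(Add(-2, 3), -41) = Mul(1, -41) = -41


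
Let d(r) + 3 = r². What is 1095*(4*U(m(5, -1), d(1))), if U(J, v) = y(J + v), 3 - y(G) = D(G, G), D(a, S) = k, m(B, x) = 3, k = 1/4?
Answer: 12045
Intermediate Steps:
k = ¼ ≈ 0.25000
D(a, S) = ¼
y(G) = 11/4 (y(G) = 3 - 1*¼ = 3 - ¼ = 11/4)
d(r) = -3 + r²
U(J, v) = 11/4
1095*(4*U(m(5, -1), d(1))) = 1095*(4*(11/4)) = 1095*11 = 12045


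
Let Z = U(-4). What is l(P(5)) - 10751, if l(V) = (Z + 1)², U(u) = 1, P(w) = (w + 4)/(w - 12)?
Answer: -10747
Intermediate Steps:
P(w) = (4 + w)/(-12 + w)
Z = 1
l(V) = 4 (l(V) = (1 + 1)² = 2² = 4)
l(P(5)) - 10751 = 4 - 10751 = -10747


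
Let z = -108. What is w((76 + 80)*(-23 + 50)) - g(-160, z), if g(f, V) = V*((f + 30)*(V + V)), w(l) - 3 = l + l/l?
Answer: 3036856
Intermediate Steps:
w(l) = 4 + l (w(l) = 3 + (l + l/l) = 3 + (l + 1) = 3 + (1 + l) = 4 + l)
g(f, V) = 2*V²*(30 + f) (g(f, V) = V*((30 + f)*(2*V)) = V*(2*V*(30 + f)) = 2*V²*(30 + f))
w((76 + 80)*(-23 + 50)) - g(-160, z) = (4 + (76 + 80)*(-23 + 50)) - 2*(-108)²*(30 - 160) = (4 + 156*27) - 2*11664*(-130) = (4 + 4212) - 1*(-3032640) = 4216 + 3032640 = 3036856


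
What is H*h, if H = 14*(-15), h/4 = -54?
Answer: 45360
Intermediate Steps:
h = -216 (h = 4*(-54) = -216)
H = -210
H*h = -210*(-216) = 45360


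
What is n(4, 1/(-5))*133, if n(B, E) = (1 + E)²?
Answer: 2128/25 ≈ 85.120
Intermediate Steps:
n(4, 1/(-5))*133 = (1 + 1/(-5))²*133 = (1 - ⅕)²*133 = (⅘)²*133 = (16/25)*133 = 2128/25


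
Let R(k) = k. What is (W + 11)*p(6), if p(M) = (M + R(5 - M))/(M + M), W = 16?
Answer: 45/4 ≈ 11.250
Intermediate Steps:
p(M) = 5/(2*M) (p(M) = (M + (5 - M))/(M + M) = 5/((2*M)) = 5*(1/(2*M)) = 5/(2*M))
(W + 11)*p(6) = (16 + 11)*((5/2)/6) = 27*((5/2)*(⅙)) = 27*(5/12) = 45/4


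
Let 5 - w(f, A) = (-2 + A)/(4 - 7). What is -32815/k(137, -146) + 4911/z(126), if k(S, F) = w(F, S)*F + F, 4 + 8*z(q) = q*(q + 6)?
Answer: 209546567/30953022 ≈ 6.7698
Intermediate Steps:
w(f, A) = 13/3 + A/3 (w(f, A) = 5 - (-2 + A)/(4 - 7) = 5 - (-2 + A)/(-3) = 5 - (-2 + A)*(-1)/3 = 5 - (⅔ - A/3) = 5 + (-⅔ + A/3) = 13/3 + A/3)
z(q) = -½ + q*(6 + q)/8 (z(q) = -½ + (q*(q + 6))/8 = -½ + (q*(6 + q))/8 = -½ + q*(6 + q)/8)
k(S, F) = F + F*(13/3 + S/3) (k(S, F) = (13/3 + S/3)*F + F = F*(13/3 + S/3) + F = F + F*(13/3 + S/3))
-32815/k(137, -146) + 4911/z(126) = -32815*(-3/(146*(16 + 137))) + 4911/(-½ + (⅛)*126² + (¾)*126) = -32815/((⅓)*(-146)*153) + 4911/(-½ + (⅛)*15876 + 189/2) = -32815/(-7446) + 4911/(-½ + 3969/2 + 189/2) = -32815*(-1/7446) + 4911/(4157/2) = 32815/7446 + 4911*(2/4157) = 32815/7446 + 9822/4157 = 209546567/30953022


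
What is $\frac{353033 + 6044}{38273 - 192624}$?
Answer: $- \frac{359077}{154351} \approx -2.3264$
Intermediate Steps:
$\frac{353033 + 6044}{38273 - 192624} = \frac{359077}{-154351} = 359077 \left(- \frac{1}{154351}\right) = - \frac{359077}{154351}$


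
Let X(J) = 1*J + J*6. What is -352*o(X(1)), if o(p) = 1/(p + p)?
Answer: -176/7 ≈ -25.143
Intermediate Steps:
X(J) = 7*J (X(J) = J + 6*J = 7*J)
o(p) = 1/(2*p)
-352*o(X(1)) = -176/(7*1) = -176/7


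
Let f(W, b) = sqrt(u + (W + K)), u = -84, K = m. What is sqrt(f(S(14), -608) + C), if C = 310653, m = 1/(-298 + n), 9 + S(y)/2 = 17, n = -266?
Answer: sqrt(24704369172 + 282*I*sqrt(5407773))/282 ≈ 557.36 + 0.0073976*I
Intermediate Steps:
S(y) = 16 (S(y) = -18 + 2*17 = -18 + 34 = 16)
m = -1/564 (m = 1/(-298 - 266) = 1/(-564) = -1/564 ≈ -0.0017731)
K = -1/564 ≈ -0.0017731
f(W, b) = sqrt(-47377/564 + W) (f(W, b) = sqrt(-84 + (W - 1/564)) = sqrt(-84 + (-1/564 + W)) = sqrt(-47377/564 + W))
sqrt(f(S(14), -608) + C) = sqrt(sqrt(-6680157 + 79524*16)/282 + 310653) = sqrt(sqrt(-6680157 + 1272384)/282 + 310653) = sqrt(sqrt(-5407773)/282 + 310653) = sqrt((I*sqrt(5407773))/282 + 310653) = sqrt(I*sqrt(5407773)/282 + 310653) = sqrt(310653 + I*sqrt(5407773)/282)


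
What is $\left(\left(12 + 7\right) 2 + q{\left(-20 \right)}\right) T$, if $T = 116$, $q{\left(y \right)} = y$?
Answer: $2088$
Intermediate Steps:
$\left(\left(12 + 7\right) 2 + q{\left(-20 \right)}\right) T = \left(\left(12 + 7\right) 2 - 20\right) 116 = \left(19 \cdot 2 - 20\right) 116 = \left(38 - 20\right) 116 = 18 \cdot 116 = 2088$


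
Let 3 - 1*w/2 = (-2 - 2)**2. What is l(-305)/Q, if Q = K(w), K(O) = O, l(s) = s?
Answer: 305/26 ≈ 11.731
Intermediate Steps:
w = -26 (w = 6 - 2*(-2 - 2)**2 = 6 - 2*(-4)**2 = 6 - 2*16 = 6 - 32 = -26)
Q = -26
l(-305)/Q = -305/(-26) = -305*(-1/26) = 305/26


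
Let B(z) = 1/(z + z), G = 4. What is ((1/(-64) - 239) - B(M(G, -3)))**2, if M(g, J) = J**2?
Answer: 18962667025/331776 ≈ 57155.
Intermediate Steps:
B(z) = 1/(2*z)
((1/(-64) - 239) - B(M(G, -3)))**2 = ((1/(-64) - 239) - 1/(2*((-3)**2)))**2 = ((-1/64 - 239) - 1/(2*9))**2 = (-15297/64 - 1/(2*9))**2 = (-15297/64 - 1*1/18)**2 = (-15297/64 - 1/18)**2 = (-137705/576)**2 = 18962667025/331776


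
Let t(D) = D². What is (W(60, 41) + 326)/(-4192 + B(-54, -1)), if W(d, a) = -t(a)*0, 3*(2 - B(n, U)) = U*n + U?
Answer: -978/12623 ≈ -0.077478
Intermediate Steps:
B(n, U) = 2 - U/3 - U*n/3 (B(n, U) = 2 - (U*n + U)/3 = 2 - (U + U*n)/3 = 2 + (-U/3 - U*n/3) = 2 - U/3 - U*n/3)
W(d, a) = 0 (W(d, a) = -a²*0 = 0)
(W(60, 41) + 326)/(-4192 + B(-54, -1)) = (0 + 326)/(-4192 + (2 - ⅓*(-1) - ⅓*(-1)*(-54))) = 326/(-4192 + (2 + ⅓ - 18)) = 326/(-4192 - 47/3) = 326/(-12623/3) = 326*(-3/12623) = -978/12623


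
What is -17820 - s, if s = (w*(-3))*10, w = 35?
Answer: -16770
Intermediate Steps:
s = -1050 (s = (35*(-3))*10 = -105*10 = -1050)
-17820 - s = -17820 - 1*(-1050) = -17820 + 1050 = -16770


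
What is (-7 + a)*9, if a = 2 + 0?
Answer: -45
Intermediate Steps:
a = 2
(-7 + a)*9 = (-7 + 2)*9 = -5*9 = -45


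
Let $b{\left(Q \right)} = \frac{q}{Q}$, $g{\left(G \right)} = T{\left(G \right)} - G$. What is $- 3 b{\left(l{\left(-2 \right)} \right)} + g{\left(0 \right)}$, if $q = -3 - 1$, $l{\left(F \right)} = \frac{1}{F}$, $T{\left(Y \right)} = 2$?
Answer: $-22$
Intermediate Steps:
$g{\left(G \right)} = 2 - G$
$q = -4$ ($q = -3 - 1 = -4$)
$b{\left(Q \right)} = - \frac{4}{Q}$
$- 3 b{\left(l{\left(-2 \right)} \right)} + g{\left(0 \right)} = - 3 \left(- \frac{4}{\frac{1}{-2}}\right) + \left(2 - 0\right) = - 3 \left(- \frac{4}{- \frac{1}{2}}\right) + \left(2 + 0\right) = - 3 \left(\left(-4\right) \left(-2\right)\right) + 2 = \left(-3\right) 8 + 2 = -24 + 2 = -22$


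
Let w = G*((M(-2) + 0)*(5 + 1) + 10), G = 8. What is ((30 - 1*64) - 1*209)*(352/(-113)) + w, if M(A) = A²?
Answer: 116272/113 ≈ 1029.0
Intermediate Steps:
w = 272 (w = 8*(((-2)² + 0)*(5 + 1) + 10) = 8*((4 + 0)*6 + 10) = 8*(4*6 + 10) = 8*(24 + 10) = 8*34 = 272)
((30 - 1*64) - 1*209)*(352/(-113)) + w = ((30 - 1*64) - 1*209)*(352/(-113)) + 272 = ((30 - 64) - 209)*(352*(-1/113)) + 272 = (-34 - 209)*(-352/113) + 272 = -243*(-352/113) + 272 = 85536/113 + 272 = 116272/113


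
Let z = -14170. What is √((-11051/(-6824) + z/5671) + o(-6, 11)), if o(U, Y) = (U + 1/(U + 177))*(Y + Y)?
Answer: I*√161481774970486319666/1102918764 ≈ 11.522*I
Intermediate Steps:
o(U, Y) = 2*Y*(U + 1/(177 + U)) (o(U, Y) = (U + 1/(177 + U))*(2*Y) = 2*Y*(U + 1/(177 + U)))
√((-11051/(-6824) + z/5671) + o(-6, 11)) = √((-11051/(-6824) - 14170/5671) + 2*11*(1 + (-6)² + 177*(-6))/(177 - 6)) = √((-11051*(-1/6824) - 14170*1/5671) + 2*11*(1 + 36 - 1062)/171) = √((11051/6824 - 14170/5671) + 2*11*(1/171)*(-1025)) = √(-34025859/38698904 - 22550/171) = √(-878478707089/6617512584) = I*√161481774970486319666/1102918764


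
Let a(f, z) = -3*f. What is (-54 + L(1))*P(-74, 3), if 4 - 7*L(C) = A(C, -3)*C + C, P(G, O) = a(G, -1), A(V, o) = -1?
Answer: -83028/7 ≈ -11861.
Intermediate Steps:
P(G, O) = -3*G
L(C) = 4/7 (L(C) = 4/7 - (-C + C)/7 = 4/7 - ⅐*0 = 4/7 + 0 = 4/7)
(-54 + L(1))*P(-74, 3) = (-54 + 4/7)*(-3*(-74)) = -374/7*222 = -83028/7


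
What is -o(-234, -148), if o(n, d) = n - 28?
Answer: 262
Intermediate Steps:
o(n, d) = -28 + n
-o(-234, -148) = -(-28 - 234) = -1*(-262) = 262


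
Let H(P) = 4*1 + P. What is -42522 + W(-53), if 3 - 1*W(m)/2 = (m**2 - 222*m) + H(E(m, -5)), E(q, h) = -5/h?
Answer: -71676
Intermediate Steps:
H(P) = 4 + P
W(m) = -4 - 2*m**2 + 444*m (W(m) = 6 - 2*((m**2 - 222*m) + (4 - 5/(-5))) = 6 - 2*((m**2 - 222*m) + (4 - 5*(-1/5))) = 6 - 2*((m**2 - 222*m) + (4 + 1)) = 6 - 2*((m**2 - 222*m) + 5) = 6 - 2*(5 + m**2 - 222*m) = 6 + (-10 - 2*m**2 + 444*m) = -4 - 2*m**2 + 444*m)
-42522 + W(-53) = -42522 + (-4 - 2*(-53)**2 + 444*(-53)) = -42522 + (-4 - 2*2809 - 23532) = -42522 + (-4 - 5618 - 23532) = -42522 - 29154 = -71676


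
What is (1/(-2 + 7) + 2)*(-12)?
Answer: -132/5 ≈ -26.400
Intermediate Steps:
(1/(-2 + 7) + 2)*(-12) = (1/5 + 2)*(-12) = (⅕ + 2)*(-12) = (11/5)*(-12) = -132/5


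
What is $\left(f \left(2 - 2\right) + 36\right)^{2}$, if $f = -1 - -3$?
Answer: $1296$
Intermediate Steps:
$f = 2$ ($f = -1 + 3 = 2$)
$\left(f \left(2 - 2\right) + 36\right)^{2} = \left(2 \left(2 - 2\right) + 36\right)^{2} = \left(2 \cdot 0 + 36\right)^{2} = \left(0 + 36\right)^{2} = 36^{2} = 1296$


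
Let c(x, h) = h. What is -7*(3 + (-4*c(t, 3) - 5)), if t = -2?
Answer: 98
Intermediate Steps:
-7*(3 + (-4*c(t, 3) - 5)) = -7*(3 + (-4*3 - 5)) = -7*(3 + (-12 - 5)) = -7*(3 - 17) = -7*(-14) = 98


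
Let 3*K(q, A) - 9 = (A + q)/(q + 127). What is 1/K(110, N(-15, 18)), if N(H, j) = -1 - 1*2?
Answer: 711/2240 ≈ 0.31741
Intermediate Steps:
N(H, j) = -3 (N(H, j) = -1 - 2 = -3)
K(q, A) = 3 + (A + q)/(3*(127 + q)) (K(q, A) = 3 + ((A + q)/(q + 127))/3 = 3 + ((A + q)/(127 + q))/3 = 3 + (A + q)/(3*(127 + q)))
1/K(110, N(-15, 18)) = 1/((1143 - 3 + 10*110)/(3*(127 + 110))) = 1/((1/3)*(1143 - 3 + 1100)/237) = 1/((1/3)*(1/237)*2240) = 1/(2240/711) = 711/2240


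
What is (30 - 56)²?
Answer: 676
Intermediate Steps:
(30 - 56)² = (-26)² = 676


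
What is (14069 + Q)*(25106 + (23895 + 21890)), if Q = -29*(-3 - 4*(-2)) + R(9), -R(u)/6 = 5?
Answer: 984959554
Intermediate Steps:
R(u) = -30 (R(u) = -6*5 = -30)
Q = -175 (Q = -29*(-3 - 4*(-2)) - 30 = -29*(-3 + 8) - 30 = -29*5 - 30 = -145 - 30 = -175)
(14069 + Q)*(25106 + (23895 + 21890)) = (14069 - 175)*(25106 + (23895 + 21890)) = 13894*(25106 + 45785) = 13894*70891 = 984959554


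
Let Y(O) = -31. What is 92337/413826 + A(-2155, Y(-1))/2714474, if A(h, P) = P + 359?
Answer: 5971002873/26745712322 ≈ 0.22325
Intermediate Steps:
A(h, P) = 359 + P
92337/413826 + A(-2155, Y(-1))/2714474 = 92337/413826 + (359 - 31)/2714474 = 92337*(1/413826) + 328*(1/2714474) = 4397/19706 + 164/1357237 = 5971002873/26745712322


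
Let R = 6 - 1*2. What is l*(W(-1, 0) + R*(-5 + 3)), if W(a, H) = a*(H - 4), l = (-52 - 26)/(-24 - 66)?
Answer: -52/15 ≈ -3.4667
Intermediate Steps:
R = 4 (R = 6 - 2 = 4)
l = 13/15 (l = -78/(-90) = -78*(-1/90) = 13/15 ≈ 0.86667)
W(a, H) = a*(-4 + H)
l*(W(-1, 0) + R*(-5 + 3)) = 13*(-(-4 + 0) + 4*(-5 + 3))/15 = 13*(-1*(-4) + 4*(-2))/15 = 13*(4 - 8)/15 = (13/15)*(-4) = -52/15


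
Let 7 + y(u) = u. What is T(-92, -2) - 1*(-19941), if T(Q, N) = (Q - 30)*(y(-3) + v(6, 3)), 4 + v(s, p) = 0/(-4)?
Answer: 21649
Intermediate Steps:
y(u) = -7 + u
v(s, p) = -4 (v(s, p) = -4 + 0/(-4) = -4 + 0*(-¼) = -4 + 0 = -4)
T(Q, N) = 420 - 14*Q (T(Q, N) = (Q - 30)*((-7 - 3) - 4) = (-30 + Q)*(-10 - 4) = (-30 + Q)*(-14) = 420 - 14*Q)
T(-92, -2) - 1*(-19941) = (420 - 14*(-92)) - 1*(-19941) = (420 + 1288) + 19941 = 1708 + 19941 = 21649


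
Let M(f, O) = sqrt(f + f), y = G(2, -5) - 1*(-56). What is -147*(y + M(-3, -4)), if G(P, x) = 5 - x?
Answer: -9702 - 147*I*sqrt(6) ≈ -9702.0 - 360.08*I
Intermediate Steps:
y = 66 (y = (5 - 1*(-5)) - 1*(-56) = (5 + 5) + 56 = 10 + 56 = 66)
M(f, O) = sqrt(2)*sqrt(f) (M(f, O) = sqrt(2*f) = sqrt(2)*sqrt(f))
-147*(y + M(-3, -4)) = -147*(66 + sqrt(2)*sqrt(-3)) = -147*(66 + sqrt(2)*(I*sqrt(3))) = -147*(66 + I*sqrt(6)) = -9702 - 147*I*sqrt(6)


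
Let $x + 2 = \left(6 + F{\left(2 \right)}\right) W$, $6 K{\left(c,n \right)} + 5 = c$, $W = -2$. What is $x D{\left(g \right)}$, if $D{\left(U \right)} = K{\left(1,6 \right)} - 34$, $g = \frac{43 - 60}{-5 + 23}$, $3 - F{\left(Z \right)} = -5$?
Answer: $1040$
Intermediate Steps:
$F{\left(Z \right)} = 8$ ($F{\left(Z \right)} = 3 - -5 = 3 + 5 = 8$)
$K{\left(c,n \right)} = - \frac{5}{6} + \frac{c}{6}$
$x = -30$ ($x = -2 + \left(6 + 8\right) \left(-2\right) = -2 + 14 \left(-2\right) = -2 - 28 = -30$)
$g = - \frac{17}{18} \approx -0.94444$
$D{\left(U \right)} = - \frac{104}{3}$ ($D{\left(U \right)} = \left(- \frac{5}{6} + \frac{1}{6} \cdot 1\right) - 34 = \left(- \frac{5}{6} + \frac{1}{6}\right) - 34 = - \frac{2}{3} - 34 = - \frac{104}{3}$)
$x D{\left(g \right)} = \left(-30\right) \left(- \frac{104}{3}\right) = 1040$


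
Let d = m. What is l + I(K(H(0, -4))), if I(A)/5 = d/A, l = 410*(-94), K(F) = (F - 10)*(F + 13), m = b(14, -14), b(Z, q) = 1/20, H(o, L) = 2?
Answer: -18499201/480 ≈ -38540.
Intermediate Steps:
b(Z, q) = 1/20
m = 1/20 ≈ 0.050000
d = 1/20 ≈ 0.050000
K(F) = (-10 + F)*(13 + F)
l = -38540
I(A) = 1/(4*A) (I(A) = 5*(1/(20*A)) = 1/(4*A))
l + I(K(H(0, -4))) = -38540 + 1/(4*(-130 + 2² + 3*2)) = -38540 + 1/(4*(-130 + 4 + 6)) = -38540 + (¼)/(-120) = -38540 + (¼)*(-1/120) = -38540 - 1/480 = -18499201/480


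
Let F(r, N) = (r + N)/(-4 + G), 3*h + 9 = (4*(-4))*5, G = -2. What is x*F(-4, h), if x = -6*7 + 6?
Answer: -202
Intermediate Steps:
h = -89/3 (h = -3 + ((4*(-4))*5)/3 = -3 + (-16*5)/3 = -3 + (⅓)*(-80) = -3 - 80/3 = -89/3 ≈ -29.667)
F(r, N) = -N/6 - r/6 (F(r, N) = (r + N)/(-4 - 2) = (N + r)/(-6) = (N + r)*(-⅙) = -N/6 - r/6)
x = -36 (x = -42 + 6 = -36)
x*F(-4, h) = -36*(-⅙*(-89/3) - ⅙*(-4)) = -36*(89/18 + ⅔) = -36*101/18 = -202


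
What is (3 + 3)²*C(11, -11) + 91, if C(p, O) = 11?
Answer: 487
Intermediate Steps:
(3 + 3)²*C(11, -11) + 91 = (3 + 3)²*11 + 91 = 6²*11 + 91 = 36*11 + 91 = 396 + 91 = 487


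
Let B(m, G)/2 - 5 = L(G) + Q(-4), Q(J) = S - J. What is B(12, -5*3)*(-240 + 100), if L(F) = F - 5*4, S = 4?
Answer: 6160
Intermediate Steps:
L(F) = -20 + F (L(F) = F - 20 = -20 + F)
Q(J) = 4 - J
B(m, G) = -14 + 2*G (B(m, G) = 10 + 2*((-20 + G) + (4 - 1*(-4))) = 10 + 2*((-20 + G) + (4 + 4)) = 10 + 2*((-20 + G) + 8) = 10 + 2*(-12 + G) = 10 + (-24 + 2*G) = -14 + 2*G)
B(12, -5*3)*(-240 + 100) = (-14 + 2*(-5*3))*(-240 + 100) = (-14 + 2*(-15))*(-140) = (-14 - 30)*(-140) = -44*(-140) = 6160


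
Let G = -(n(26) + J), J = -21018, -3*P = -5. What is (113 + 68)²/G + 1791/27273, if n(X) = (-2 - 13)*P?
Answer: 310392922/191301913 ≈ 1.6225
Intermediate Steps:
P = 5/3 (P = -⅓*(-5) = 5/3 ≈ 1.6667)
n(X) = -25 (n(X) = (-2 - 13)*(5/3) = -15*5/3 = -25)
G = 21043 (G = -(-25 - 21018) = -1*(-21043) = 21043)
(113 + 68)²/G + 1791/27273 = (113 + 68)²/21043 + 1791/27273 = 181²*(1/21043) + 1791*(1/27273) = 32761*(1/21043) + 597/9091 = 32761/21043 + 597/9091 = 310392922/191301913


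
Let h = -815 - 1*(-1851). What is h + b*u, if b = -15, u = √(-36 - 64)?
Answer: 1036 - 150*I ≈ 1036.0 - 150.0*I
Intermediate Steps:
u = 10*I (u = √(-100) = 10*I ≈ 10.0*I)
h = 1036 (h = -815 + 1851 = 1036)
h + b*u = 1036 - 150*I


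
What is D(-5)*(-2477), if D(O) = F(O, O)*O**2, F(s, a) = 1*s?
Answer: 309625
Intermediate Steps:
F(s, a) = s
D(O) = O**3 (D(O) = O*O**2 = O**3)
D(-5)*(-2477) = (-5)**3*(-2477) = -125*(-2477) = 309625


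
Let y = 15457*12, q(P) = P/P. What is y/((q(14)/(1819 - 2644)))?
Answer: -153024300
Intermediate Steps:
q(P) = 1
y = 185484
y/((q(14)/(1819 - 2644))) = 185484/((1/(1819 - 2644))) = 185484/((1/(-825))) = 185484/((-1/825*1)) = 185484/(-1/825) = 185484*(-825) = -153024300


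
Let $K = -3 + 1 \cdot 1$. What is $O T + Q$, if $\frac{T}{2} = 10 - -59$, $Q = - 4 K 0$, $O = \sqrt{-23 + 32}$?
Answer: $414$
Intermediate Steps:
$K = -2$ ($K = -3 + 1 = -2$)
$O = 3$ ($O = \sqrt{9} = 3$)
$Q = 0$ ($Q = \left(-4\right) \left(-2\right) 0 = 8 \cdot 0 = 0$)
$T = 138$ ($T = 2 \left(10 - -59\right) = 2 \left(10 + 59\right) = 2 \cdot 69 = 138$)
$O T + Q = 3 \cdot 138 + 0 = 414 + 0 = 414$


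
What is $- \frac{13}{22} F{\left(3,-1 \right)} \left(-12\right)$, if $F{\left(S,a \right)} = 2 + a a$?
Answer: $\frac{234}{11} \approx 21.273$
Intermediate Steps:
$F{\left(S,a \right)} = 2 + a^{2}$
$- \frac{13}{22} F{\left(3,-1 \right)} \left(-12\right) = - \frac{13}{22} \left(2 + \left(-1\right)^{2}\right) \left(-12\right) = \left(-13\right) \frac{1}{22} \left(2 + 1\right) \left(-12\right) = \left(- \frac{13}{22}\right) 3 \left(-12\right) = \left(- \frac{39}{22}\right) \left(-12\right) = \frac{234}{11}$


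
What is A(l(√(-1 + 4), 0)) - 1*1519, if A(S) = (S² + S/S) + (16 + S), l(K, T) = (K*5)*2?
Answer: -1202 + 10*√3 ≈ -1184.7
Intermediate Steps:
l(K, T) = 10*K (l(K, T) = (5*K)*2 = 10*K)
A(S) = 17 + S + S² (A(S) = (S² + 1) + (16 + S) = (1 + S²) + (16 + S) = 17 + S + S²)
A(l(√(-1 + 4), 0)) - 1*1519 = (17 + 10*√(-1 + 4) + (10*√(-1 + 4))²) - 1*1519 = (17 + 10*√3 + (10*√3)²) - 1519 = (17 + 10*√3 + 300) - 1519 = (317 + 10*√3) - 1519 = -1202 + 10*√3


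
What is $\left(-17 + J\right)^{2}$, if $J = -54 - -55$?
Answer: $256$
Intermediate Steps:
$J = 1$ ($J = -54 + 55 = 1$)
$\left(-17 + J\right)^{2} = \left(-17 + 1\right)^{2} = \left(-16\right)^{2} = 256$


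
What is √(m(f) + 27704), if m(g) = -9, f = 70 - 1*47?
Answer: √27695 ≈ 166.42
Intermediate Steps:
f = 23 (f = 70 - 47 = 23)
√(m(f) + 27704) = √(-9 + 27704) = √27695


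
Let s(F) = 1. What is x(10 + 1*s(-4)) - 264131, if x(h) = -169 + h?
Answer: -264289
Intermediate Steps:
x(10 + 1*s(-4)) - 264131 = (-169 + (10 + 1*1)) - 264131 = (-169 + (10 + 1)) - 264131 = (-169 + 11) - 264131 = -158 - 264131 = -264289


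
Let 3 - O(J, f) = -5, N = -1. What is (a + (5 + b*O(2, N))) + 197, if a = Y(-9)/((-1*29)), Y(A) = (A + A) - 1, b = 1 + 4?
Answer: 7037/29 ≈ 242.66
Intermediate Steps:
O(J, f) = 8 (O(J, f) = 3 - 1*(-5) = 3 + 5 = 8)
b = 5
Y(A) = -1 + 2*A (Y(A) = 2*A - 1 = -1 + 2*A)
a = 19/29 (a = (-1 + 2*(-9))/((-1*29)) = (-1 - 18)/(-29) = -19*(-1/29) = 19/29 ≈ 0.65517)
(a + (5 + b*O(2, N))) + 197 = (19/29 + (5 + 5*8)) + 197 = (19/29 + (5 + 40)) + 197 = (19/29 + 45) + 197 = 1324/29 + 197 = 7037/29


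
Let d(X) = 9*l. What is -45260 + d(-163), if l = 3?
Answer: -45233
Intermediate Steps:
d(X) = 27 (d(X) = 9*3 = 27)
-45260 + d(-163) = -45260 + 27 = -45233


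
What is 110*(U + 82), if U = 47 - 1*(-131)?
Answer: 28600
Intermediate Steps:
U = 178 (U = 47 + 131 = 178)
110*(U + 82) = 110*(178 + 82) = 110*260 = 28600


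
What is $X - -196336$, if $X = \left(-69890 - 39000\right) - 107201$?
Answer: $-19755$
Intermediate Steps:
$X = -216091$ ($X = -108890 - 107201 = -216091$)
$X - -196336 = -216091 - -196336 = -216091 + 196336 = -19755$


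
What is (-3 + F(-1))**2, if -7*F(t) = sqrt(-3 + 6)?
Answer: (21 + sqrt(3))**2/49 ≈ 10.546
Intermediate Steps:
F(t) = -sqrt(3)/7 (F(t) = -sqrt(-3 + 6)/7 = -sqrt(3)/7)
(-3 + F(-1))**2 = (-3 - sqrt(3)/7)**2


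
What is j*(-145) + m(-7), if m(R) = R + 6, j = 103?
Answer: -14936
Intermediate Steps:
m(R) = 6 + R
j*(-145) + m(-7) = 103*(-145) + (6 - 7) = -14935 - 1 = -14936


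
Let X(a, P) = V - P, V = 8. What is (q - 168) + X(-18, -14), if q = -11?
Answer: -157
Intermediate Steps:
X(a, P) = 8 - P
(q - 168) + X(-18, -14) = (-11 - 168) + (8 - 1*(-14)) = -179 + (8 + 14) = -179 + 22 = -157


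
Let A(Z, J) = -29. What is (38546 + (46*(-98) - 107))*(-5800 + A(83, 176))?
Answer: -197783799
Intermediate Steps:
(38546 + (46*(-98) - 107))*(-5800 + A(83, 176)) = (38546 + (46*(-98) - 107))*(-5800 - 29) = (38546 + (-4508 - 107))*(-5829) = (38546 - 4615)*(-5829) = 33931*(-5829) = -197783799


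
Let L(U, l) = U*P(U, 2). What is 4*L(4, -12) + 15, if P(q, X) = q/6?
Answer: 77/3 ≈ 25.667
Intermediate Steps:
P(q, X) = q/6 (P(q, X) = q*(⅙) = q/6)
L(U, l) = U²/6 (L(U, l) = U*(U/6) = U²/6)
4*L(4, -12) + 15 = 4*((⅙)*4²) + 15 = 4*((⅙)*16) + 15 = 4*(8/3) + 15 = 32/3 + 15 = 77/3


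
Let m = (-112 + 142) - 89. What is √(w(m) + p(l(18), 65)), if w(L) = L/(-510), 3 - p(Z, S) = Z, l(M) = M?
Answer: I*√3871410/510 ≈ 3.858*I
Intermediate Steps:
p(Z, S) = 3 - Z
m = -59 (m = 30 - 89 = -59)
w(L) = -L/510 (w(L) = L*(-1/510) = -L/510)
√(w(m) + p(l(18), 65)) = √(-1/510*(-59) + (3 - 1*18)) = √(59/510 + (3 - 18)) = √(59/510 - 15) = √(-7591/510) = I*√3871410/510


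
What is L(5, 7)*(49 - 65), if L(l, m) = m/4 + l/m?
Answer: -276/7 ≈ -39.429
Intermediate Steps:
L(l, m) = m/4 + l/m (L(l, m) = m*(¼) + l/m = m/4 + l/m)
L(5, 7)*(49 - 65) = ((¼)*7 + 5/7)*(49 - 65) = (7/4 + 5*(⅐))*(-16) = (7/4 + 5/7)*(-16) = (69/28)*(-16) = -276/7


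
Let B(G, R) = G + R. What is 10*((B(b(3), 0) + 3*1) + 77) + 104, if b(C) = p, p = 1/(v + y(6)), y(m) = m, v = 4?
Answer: 905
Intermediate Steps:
p = ⅒ (p = 1/(4 + 6) = 1/10 = ⅒ ≈ 0.10000)
b(C) = ⅒
10*((B(b(3), 0) + 3*1) + 77) + 104 = 10*(((⅒ + 0) + 3*1) + 77) + 104 = 10*((⅒ + 3) + 77) + 104 = 10*(31/10 + 77) + 104 = 10*(801/10) + 104 = 801 + 104 = 905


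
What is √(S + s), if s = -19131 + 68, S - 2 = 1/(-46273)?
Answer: I*√40813232719542/46273 ≈ 138.06*I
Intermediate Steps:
S = 92545/46273 (S = 2 + 1/(-46273) = 2 - 1/46273 = 92545/46273 ≈ 2.0000)
s = -19063
√(S + s) = √(92545/46273 - 19063) = √(-882009654/46273) = I*√40813232719542/46273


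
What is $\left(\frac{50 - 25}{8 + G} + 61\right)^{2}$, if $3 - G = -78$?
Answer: $\frac{29746116}{7921} \approx 3755.3$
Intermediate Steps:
$G = 81$ ($G = 3 - -78 = 3 + 78 = 81$)
$\left(\frac{50 - 25}{8 + G} + 61\right)^{2} = \left(\frac{50 - 25}{8 + 81} + 61\right)^{2} = \left(\frac{25}{89} + 61\right)^{2} = \left(\frac{5454}{89}\right)^{2} = \frac{29746116}{7921}$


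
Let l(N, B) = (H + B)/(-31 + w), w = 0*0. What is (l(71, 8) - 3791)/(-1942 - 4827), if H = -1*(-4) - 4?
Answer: 117529/209839 ≈ 0.56009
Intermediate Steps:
w = 0
H = 0 (H = 4 - 4 = 0)
l(N, B) = -B/31 (l(N, B) = (0 + B)/(-31 + 0) = B/(-31) = B*(-1/31) = -B/31)
(l(71, 8) - 3791)/(-1942 - 4827) = (-1/31*8 - 3791)/(-1942 - 4827) = (-8/31 - 3791)/(-6769) = -117529/31*(-1/6769) = 117529/209839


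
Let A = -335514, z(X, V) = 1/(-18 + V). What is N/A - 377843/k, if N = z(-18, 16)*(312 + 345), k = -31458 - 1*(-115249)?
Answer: -84496060639/18742035716 ≈ -4.5084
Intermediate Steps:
k = 83791 (k = -31458 + 115249 = 83791)
N = -657/2 (N = (312 + 345)/(-18 + 16) = 657/(-2) = -½*657 = -657/2 ≈ -328.50)
N/A - 377843/k = -657/2/(-335514) - 377843/83791 = -657/2*(-1/335514) - 377843*1/83791 = 219/223676 - 377843/83791 = -84496060639/18742035716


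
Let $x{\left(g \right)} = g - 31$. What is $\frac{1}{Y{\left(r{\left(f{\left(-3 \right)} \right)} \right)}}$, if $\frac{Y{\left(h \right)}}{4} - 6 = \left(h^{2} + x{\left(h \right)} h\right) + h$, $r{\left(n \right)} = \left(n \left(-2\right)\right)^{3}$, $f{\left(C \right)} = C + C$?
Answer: $\frac{1}{23680536} \approx 4.2229 \cdot 10^{-8}$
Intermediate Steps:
$x{\left(g \right)} = -31 + g$
$f{\left(C \right)} = 2 C$
$r{\left(n \right)} = - 8 n^{3}$ ($r{\left(n \right)} = \left(- 2 n\right)^{3} = - 8 n^{3}$)
$Y{\left(h \right)} = 24 + 4 h + 4 h^{2} + 4 h \left(-31 + h\right)$ ($Y{\left(h \right)} = 24 + 4 \left(\left(h^{2} + \left(-31 + h\right) h\right) + h\right) = 24 + 4 \left(\left(h^{2} + h \left(-31 + h\right)\right) + h\right) = 24 + 4 \left(h + h^{2} + h \left(-31 + h\right)\right) = 24 + \left(4 h + 4 h^{2} + 4 h \left(-31 + h\right)\right) = 24 + 4 h + 4 h^{2} + 4 h \left(-31 + h\right)$)
$\frac{1}{Y{\left(r{\left(f{\left(-3 \right)} \right)} \right)}} = \frac{1}{24 - 120 \left(- 8 \left(2 \left(-3\right)\right)^{3}\right) + 8 \left(- 8 \left(2 \left(-3\right)\right)^{3}\right)^{2}} = \frac{1}{24 - 120 \left(- 8 \left(-6\right)^{3}\right) + 8 \left(- 8 \left(-6\right)^{3}\right)^{2}} = \frac{1}{24 - 120 \left(\left(-8\right) \left(-216\right)\right) + 8 \left(\left(-8\right) \left(-216\right)\right)^{2}} = \frac{1}{24 - 207360 + 8 \cdot 1728^{2}} = \frac{1}{24 - 207360 + 8 \cdot 2985984} = \frac{1}{24 - 207360 + 23887872} = \frac{1}{23680536}$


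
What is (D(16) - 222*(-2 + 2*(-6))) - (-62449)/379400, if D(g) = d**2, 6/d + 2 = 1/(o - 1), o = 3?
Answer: 1185308049/379400 ≈ 3124.2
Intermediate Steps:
d = -4 (d = 6/(-2 + 1/(3 - 1)) = 6/(-2 + 1/2) = 6/(-3/2) = 6*(-2/3) = -4)
D(g) = 16 (D(g) = (-4)**2 = 16)
(D(16) - 222*(-2 + 2*(-6))) - (-62449)/379400 = (16 - 222*(-2 + 2*(-6))) - (-62449)/379400 = (16 - 222*(-2 - 12)) - (-62449)/379400 = (16 - 222*(-14)) - 1*(-62449/379400) = (16 + 3108) + 62449/379400 = 3124 + 62449/379400 = 1185308049/379400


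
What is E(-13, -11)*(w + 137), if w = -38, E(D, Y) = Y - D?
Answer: 198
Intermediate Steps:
E(-13, -11)*(w + 137) = (-11 - 1*(-13))*(-38 + 137) = (-11 + 13)*99 = 2*99 = 198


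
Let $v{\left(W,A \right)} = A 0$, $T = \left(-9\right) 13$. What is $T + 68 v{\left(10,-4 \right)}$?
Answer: $-117$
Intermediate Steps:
$T = -117$
$v{\left(W,A \right)} = 0$
$T + 68 v{\left(10,-4 \right)} = -117 + 68 \cdot 0 = -117 + 0 = -117$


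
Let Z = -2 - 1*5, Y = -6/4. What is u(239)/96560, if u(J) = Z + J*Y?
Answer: -43/11360 ≈ -0.0037852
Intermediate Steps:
Y = -3/2 (Y = -6*¼ = -3/2 ≈ -1.5000)
Z = -7 (Z = -2 - 5 = -7)
u(J) = -7 - 3*J/2 (u(J) = -7 + J*(-3/2) = -7 - 3*J/2)
u(239)/96560 = (-7 - 3/2*239)/96560 = (-7 - 717/2)*(1/96560) = -731/2*1/96560 = -43/11360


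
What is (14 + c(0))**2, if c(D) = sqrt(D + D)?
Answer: 196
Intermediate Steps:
c(D) = sqrt(2)*sqrt(D) (c(D) = sqrt(2*D) = sqrt(2)*sqrt(D))
(14 + c(0))**2 = (14 + sqrt(2)*sqrt(0))**2 = (14 + sqrt(2)*0)**2 = (14 + 0)**2 = 14**2 = 196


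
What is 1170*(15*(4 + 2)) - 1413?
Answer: 103887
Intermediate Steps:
1170*(15*(4 + 2)) - 1413 = 1170*(15*6) - 1413 = 1170*90 - 1413 = 105300 - 1413 = 103887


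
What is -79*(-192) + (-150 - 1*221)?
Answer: 14797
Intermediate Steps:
-79*(-192) + (-150 - 1*221) = 15168 + (-150 - 221) = 15168 - 371 = 14797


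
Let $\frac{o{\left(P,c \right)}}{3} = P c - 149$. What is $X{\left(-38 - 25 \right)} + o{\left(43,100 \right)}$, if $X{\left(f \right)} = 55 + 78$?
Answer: $12586$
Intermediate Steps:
$X{\left(f \right)} = 133$
$o{\left(P,c \right)} = -447 + 3 P c$ ($o{\left(P,c \right)} = 3 \left(P c - 149\right) = 3 \left(-149 + P c\right) = -447 + 3 P c$)
$X{\left(-38 - 25 \right)} + o{\left(43,100 \right)} = 133 - \left(447 - 12900\right) = 133 + \left(-447 + 12900\right) = 133 + 12453 = 12586$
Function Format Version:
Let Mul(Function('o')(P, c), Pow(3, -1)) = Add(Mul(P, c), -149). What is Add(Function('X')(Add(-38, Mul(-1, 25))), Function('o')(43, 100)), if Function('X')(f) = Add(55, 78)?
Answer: 12586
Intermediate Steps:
Function('X')(f) = 133
Function('o')(P, c) = Add(-447, Mul(3, P, c)) (Function('o')(P, c) = Mul(3, Add(Mul(P, c), -149)) = Mul(3, Add(-149, Mul(P, c))) = Add(-447, Mul(3, P, c)))
Add(Function('X')(Add(-38, Mul(-1, 25))), Function('o')(43, 100)) = Add(133, Add(-447, Mul(3, 43, 100))) = Add(133, Add(-447, 12900)) = Add(133, 12453) = 12586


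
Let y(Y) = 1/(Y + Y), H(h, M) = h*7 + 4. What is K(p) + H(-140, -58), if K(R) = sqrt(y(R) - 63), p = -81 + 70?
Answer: -976 + I*sqrt(30514)/22 ≈ -976.0 + 7.9401*I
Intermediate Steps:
H(h, M) = 4 + 7*h (H(h, M) = 7*h + 4 = 4 + 7*h)
y(Y) = 1/(2*Y)
p = -11
K(R) = sqrt(-63 + 1/(2*R)) (K(R) = sqrt(1/(2*R) - 63) = sqrt(-63 + 1/(2*R)))
K(p) + H(-140, -58) = sqrt(-252 + 2/(-11))/2 + (4 + 7*(-140)) = sqrt(-252 + 2*(-1/11))/2 + (4 - 980) = sqrt(-252 - 2/11)/2 - 976 = sqrt(-2774/11)/2 - 976 = (I*sqrt(30514)/11)/2 - 976 = I*sqrt(30514)/22 - 976 = -976 + I*sqrt(30514)/22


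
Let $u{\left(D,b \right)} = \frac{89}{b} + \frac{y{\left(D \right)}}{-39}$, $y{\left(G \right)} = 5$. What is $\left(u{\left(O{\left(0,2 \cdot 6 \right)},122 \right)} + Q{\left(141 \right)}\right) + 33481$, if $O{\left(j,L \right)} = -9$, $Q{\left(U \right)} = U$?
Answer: $\frac{159976337}{4758} \approx 33623.0$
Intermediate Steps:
$u{\left(D,b \right)} = - \frac{5}{39} + \frac{89}{b}$ ($u{\left(D,b \right)} = \frac{89}{b} + \frac{5}{-39} = \frac{89}{b} + 5 \left(- \frac{1}{39}\right) = \frac{89}{b} - \frac{5}{39} = - \frac{5}{39} + \frac{89}{b}$)
$\left(u{\left(O{\left(0,2 \cdot 6 \right)},122 \right)} + Q{\left(141 \right)}\right) + 33481 = \left(\left(- \frac{5}{39} + \frac{89}{122}\right) + 141\right) + 33481 = \left(\frac{2861}{4758} + 141\right) + 33481 = \frac{673739}{4758} + 33481 = \frac{159976337}{4758}$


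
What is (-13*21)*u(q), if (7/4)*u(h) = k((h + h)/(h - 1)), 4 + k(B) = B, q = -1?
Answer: 468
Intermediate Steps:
k(B) = -4 + B
u(h) = -16/7 + 8*h/(7*(-1 + h)) (u(h) = 4*(-4 + (h + h)/(h - 1))/7 = 4*(-4 + (2*h)/(-1 + h))/7 = 4*(-4 + 2*h/(-1 + h))/7 = -16/7 + 8*h/(7*(-1 + h)))
(-13*21)*u(q) = (-13*21)*(8*(2 - 1*(-1))/(7*(-1 - 1))) = -312*(2 + 1)/(-2) = -312*(-1)*3/2 = -273*(-12/7) = 468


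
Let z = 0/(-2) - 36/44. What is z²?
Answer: 81/121 ≈ 0.66942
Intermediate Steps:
z = -9/11 (z = 0*(-½) - 36*1/44 = 0 - 9/11 = -9/11 ≈ -0.81818)
z² = (-9/11)² = 81/121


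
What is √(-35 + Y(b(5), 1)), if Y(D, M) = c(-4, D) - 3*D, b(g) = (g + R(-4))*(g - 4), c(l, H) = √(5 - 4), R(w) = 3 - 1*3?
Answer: 7*I ≈ 7.0*I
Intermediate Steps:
R(w) = 0 (R(w) = 3 - 3 = 0)
c(l, H) = 1 (c(l, H) = √1 = 1)
b(g) = g*(-4 + g) (b(g) = (g + 0)*(g - 4) = g*(-4 + g))
Y(D, M) = 1 - 3*D
√(-35 + Y(b(5), 1)) = √(-35 + (1 - 15*(-4 + 5))) = √(-35 + (1 - 15)) = √(-35 - 14) = √(-49) = 7*I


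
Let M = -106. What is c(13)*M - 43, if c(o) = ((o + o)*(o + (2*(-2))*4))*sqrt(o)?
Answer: -43 + 8268*sqrt(13) ≈ 29768.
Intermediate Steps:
c(o) = 2*o**(3/2)*(-16 + o) (c(o) = ((2*o)*(o - 4*4))*sqrt(o) = ((2*o)*(o - 16))*sqrt(o) = ((2*o)*(-16 + o))*sqrt(o) = (2*o*(-16 + o))*sqrt(o) = 2*o**(3/2)*(-16 + o))
c(13)*M - 43 = (2*13**(3/2)*(-16 + 13))*(-106) - 43 = (2*(13*sqrt(13))*(-3))*(-106) - 43 = -78*sqrt(13)*(-106) - 43 = 8268*sqrt(13) - 43 = -43 + 8268*sqrt(13)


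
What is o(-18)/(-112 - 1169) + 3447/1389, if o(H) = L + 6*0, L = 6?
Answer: 489697/197701 ≈ 2.4770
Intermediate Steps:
o(H) = 6 (o(H) = 6 + 6*0 = 6 + 0 = 6)
o(-18)/(-112 - 1169) + 3447/1389 = 6/(-112 - 1169) + 3447/1389 = 6/(-1281) + 3447*(1/1389) = 6*(-1/1281) + 1149/463 = -2/427 + 1149/463 = 489697/197701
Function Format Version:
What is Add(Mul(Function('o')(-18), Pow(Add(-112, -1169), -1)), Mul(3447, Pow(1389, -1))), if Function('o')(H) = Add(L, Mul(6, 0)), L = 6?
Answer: Rational(489697, 197701) ≈ 2.4770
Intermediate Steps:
Function('o')(H) = 6 (Function('o')(H) = Add(6, Mul(6, 0)) = Add(6, 0) = 6)
Add(Mul(Function('o')(-18), Pow(Add(-112, -1169), -1)), Mul(3447, Pow(1389, -1))) = Add(Mul(6, Pow(Add(-112, -1169), -1)), Mul(3447, Pow(1389, -1))) = Add(Mul(6, Pow(-1281, -1)), Mul(3447, Rational(1, 1389))) = Add(Mul(6, Rational(-1, 1281)), Rational(1149, 463)) = Add(Rational(-2, 427), Rational(1149, 463)) = Rational(489697, 197701)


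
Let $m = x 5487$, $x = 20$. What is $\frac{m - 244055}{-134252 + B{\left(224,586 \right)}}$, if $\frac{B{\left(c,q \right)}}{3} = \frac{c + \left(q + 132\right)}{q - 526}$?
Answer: $\frac{1343150}{1342049} \approx 1.0008$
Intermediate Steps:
$m = 109740$ ($m = 20 \cdot 5487 = 109740$)
$B{\left(c,q \right)} = \frac{3 \left(132 + c + q\right)}{-526 + q}$ ($B{\left(c,q \right)} = 3 \frac{c + \left(q + 132\right)}{q - 526} = 3 \frac{c + \left(132 + q\right)}{-526 + q} = 3 \frac{132 + c + q}{-526 + q} = \frac{3 \left(132 + c + q\right)}{-526 + q}$)
$\frac{m - 244055}{-134252 + B{\left(224,586 \right)}} = \frac{109740 - 244055}{-134252 + \frac{3 \left(132 + 224 + 586\right)}{-526 + 586}} = - \frac{134315}{-134252 + 3 \cdot \frac{1}{60} \cdot 942} = - \frac{134315}{-134252 + \frac{471}{10}} = - \frac{134315}{- \frac{1342049}{10}} = \left(-134315\right) \left(- \frac{10}{1342049}\right) = \frac{1343150}{1342049}$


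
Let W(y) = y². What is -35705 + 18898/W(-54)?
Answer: -52048441/1458 ≈ -35699.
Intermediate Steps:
-35705 + 18898/W(-54) = -35705 + 18898/((-54)²) = -35705 + 18898/2916 = -35705 + 18898*(1/2916) = -35705 + 9449/1458 = -52048441/1458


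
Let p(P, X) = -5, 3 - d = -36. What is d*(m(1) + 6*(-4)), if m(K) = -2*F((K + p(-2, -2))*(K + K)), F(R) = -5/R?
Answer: -3939/4 ≈ -984.75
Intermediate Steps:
d = 39 (d = 3 - 1*(-36) = 3 + 36 = 39)
m(K) = 5/(K*(-5 + K)) (m(K) = -(-10)/((K - 5)*(K + K)) = -(-10)/((-5 + K)*(2*K)) = -(-10)/(2*K*(-5 + K)) = -(-10)*1/(2*K*(-5 + K)) = -(-5)/(K*(-5 + K)) = 5/(K*(-5 + K)))
d*(m(1) + 6*(-4)) = 39*(5/(1*(-5 + 1)) + 6*(-4)) = 39*(5*1/(-4) - 24) = 39*(5*1*(-1/4) - 24) = 39*(-5/4 - 24) = 39*(-101/4) = -3939/4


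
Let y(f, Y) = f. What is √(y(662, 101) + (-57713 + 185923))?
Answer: 2*√32218 ≈ 358.99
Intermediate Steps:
√(y(662, 101) + (-57713 + 185923)) = √(662 + (-57713 + 185923)) = √(662 + 128210) = √128872 = 2*√32218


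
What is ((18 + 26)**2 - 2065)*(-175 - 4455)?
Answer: 597270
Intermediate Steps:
((18 + 26)**2 - 2065)*(-175 - 4455) = (44**2 - 2065)*(-4630) = (1936 - 2065)*(-4630) = -129*(-4630) = 597270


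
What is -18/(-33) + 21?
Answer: 237/11 ≈ 21.545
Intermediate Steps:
-18/(-33) + 21 = -1/33*(-18) + 21 = 6/11 + 21 = 237/11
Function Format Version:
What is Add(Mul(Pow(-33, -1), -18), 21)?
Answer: Rational(237, 11) ≈ 21.545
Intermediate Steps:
Add(Mul(Pow(-33, -1), -18), 21) = Add(Mul(Rational(-1, 33), -18), 21) = Add(Rational(6, 11), 21) = Rational(237, 11)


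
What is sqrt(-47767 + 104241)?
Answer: sqrt(56474) ≈ 237.64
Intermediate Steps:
sqrt(-47767 + 104241) = sqrt(56474)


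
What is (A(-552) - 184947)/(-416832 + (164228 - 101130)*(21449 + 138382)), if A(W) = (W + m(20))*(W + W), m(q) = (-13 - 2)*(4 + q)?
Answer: 273967/3361533202 ≈ 8.1501e-5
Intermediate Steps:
m(q) = -60 - 15*q (m(q) = -15*(4 + q) = -60 - 15*q)
A(W) = 2*W*(-360 + W) (A(W) = (W + (-60 - 15*20))*(W + W) = (W + (-60 - 300))*(2*W) = (W - 360)*(2*W) = (-360 + W)*(2*W) = 2*W*(-360 + W))
(A(-552) - 184947)/(-416832 + (164228 - 101130)*(21449 + 138382)) = (2*(-552)*(-360 - 552) - 184947)/(-416832 + (164228 - 101130)*(21449 + 138382)) = (2*(-552)*(-912) - 184947)/(-416832 + 63098*159831) = (1006848 - 184947)/(-416832 + 10085016438) = 821901/10084599606 = 821901*(1/10084599606) = 273967/3361533202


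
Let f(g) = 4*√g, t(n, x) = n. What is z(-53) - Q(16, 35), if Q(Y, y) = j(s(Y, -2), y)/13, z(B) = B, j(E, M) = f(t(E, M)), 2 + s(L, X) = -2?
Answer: -53 - 8*I/13 ≈ -53.0 - 0.61539*I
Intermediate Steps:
s(L, X) = -4 (s(L, X) = -2 - 2 = -4)
j(E, M) = 4*√E
Q(Y, y) = 8*I/13 (Q(Y, y) = (4*√(-4))/13 = (4*(2*I))*(1/13) = (8*I)*(1/13) = 8*I/13)
z(-53) - Q(16, 35) = -53 - 8*I/13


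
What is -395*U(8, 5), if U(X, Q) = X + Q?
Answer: -5135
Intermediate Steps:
U(X, Q) = Q + X
-395*U(8, 5) = -395*(5 + 8) = -395*13 = -5135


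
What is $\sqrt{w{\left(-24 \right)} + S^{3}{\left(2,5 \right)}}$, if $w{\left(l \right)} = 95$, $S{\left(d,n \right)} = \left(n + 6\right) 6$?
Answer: $\sqrt{287591} \approx 536.28$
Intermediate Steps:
$S{\left(d,n \right)} = 36 + 6 n$ ($S{\left(d,n \right)} = \left(6 + n\right) 6 = 36 + 6 n$)
$\sqrt{w{\left(-24 \right)} + S^{3}{\left(2,5 \right)}} = \sqrt{95 + \left(36 + 6 \cdot 5\right)^{3}} = \sqrt{95 + \left(36 + 30\right)^{3}} = \sqrt{95 + 66^{3}} = \sqrt{95 + 287496} = \sqrt{287591}$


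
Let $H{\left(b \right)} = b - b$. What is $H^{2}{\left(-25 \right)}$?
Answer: $0$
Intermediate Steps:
$H{\left(b \right)} = 0$
$H^{2}{\left(-25 \right)} = 0^{2} = 0$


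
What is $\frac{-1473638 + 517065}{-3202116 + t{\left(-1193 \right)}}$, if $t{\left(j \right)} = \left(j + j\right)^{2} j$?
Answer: $\frac{956573}{6794946344} \approx 0.00014078$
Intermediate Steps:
$t{\left(j \right)} = 4 j^{3}$ ($t{\left(j \right)} = \left(2 j\right)^{2} j = 4 j^{2} j = 4 j^{3}$)
$\frac{-1473638 + 517065}{-3202116 + t{\left(-1193 \right)}} = \frac{-1473638 + 517065}{-3202116 + 4 \left(-1193\right)^{3}} = - \frac{956573}{-3202116 + 4 \left(-1697936057\right)} = - \frac{956573}{-3202116 - 6791744228} = - \frac{956573}{-6794946344} = \left(-956573\right) \left(- \frac{1}{6794946344}\right) = \frac{956573}{6794946344}$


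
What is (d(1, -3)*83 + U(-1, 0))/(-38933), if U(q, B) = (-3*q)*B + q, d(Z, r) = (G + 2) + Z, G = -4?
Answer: 84/38933 ≈ 0.0021576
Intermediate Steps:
d(Z, r) = -2 + Z (d(Z, r) = (-4 + 2) + Z = -2 + Z)
U(q, B) = q - 3*B*q (U(q, B) = -3*B*q + q = q - 3*B*q)
(d(1, -3)*83 + U(-1, 0))/(-38933) = ((-2 + 1)*83 - (1 - 3*0))/(-38933) = (-1*83 - (1 + 0))*(-1/38933) = (-83 - 1*1)*(-1/38933) = (-83 - 1)*(-1/38933) = -84*(-1/38933) = 84/38933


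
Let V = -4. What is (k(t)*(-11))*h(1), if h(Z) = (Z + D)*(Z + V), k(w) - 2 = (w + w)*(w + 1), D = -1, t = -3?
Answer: 0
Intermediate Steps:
k(w) = 2 + 2*w*(1 + w) (k(w) = 2 + (w + w)*(w + 1) = 2 + (2*w)*(1 + w) = 2 + 2*w*(1 + w))
h(Z) = (-1 + Z)*(-4 + Z) (h(Z) = (Z - 1)*(Z - 4) = (-1 + Z)*(-4 + Z))
(k(t)*(-11))*h(1) = ((2 + 2*(-3) + 2*(-3)**2)*(-11))*(4 + 1**2 - 5*1) = ((2 - 6 + 2*9)*(-11))*(4 + 1 - 5) = ((2 - 6 + 18)*(-11))*0 = (14*(-11))*0 = -154*0 = 0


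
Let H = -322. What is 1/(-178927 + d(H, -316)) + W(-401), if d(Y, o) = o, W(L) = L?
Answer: -71876444/179243 ≈ -401.00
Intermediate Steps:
1/(-178927 + d(H, -316)) + W(-401) = 1/(-178927 - 316) - 401 = 1/(-179243) - 401 = -1/179243 - 401 = -71876444/179243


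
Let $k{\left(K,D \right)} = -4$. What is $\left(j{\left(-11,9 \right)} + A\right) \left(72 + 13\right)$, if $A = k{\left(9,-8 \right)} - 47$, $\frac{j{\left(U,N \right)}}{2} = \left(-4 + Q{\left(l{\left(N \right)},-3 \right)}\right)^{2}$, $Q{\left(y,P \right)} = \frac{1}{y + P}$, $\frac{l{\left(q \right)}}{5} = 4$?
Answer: $- \frac{28805}{17} \approx -1694.4$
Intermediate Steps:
$l{\left(q \right)} = 20$ ($l{\left(q \right)} = 5 \cdot 4 = 20$)
$Q{\left(y,P \right)} = \frac{1}{P + y}$
$j{\left(U,N \right)} = \frac{8978}{289}$ ($j{\left(U,N \right)} = 2 \left(-4 + \frac{1}{-3 + 20}\right)^{2} = 2 \left(-4 + \frac{1}{17}\right)^{2} = 2 \left(- \frac{67}{17}\right)^{2} = 2 \cdot \frac{4489}{289} = \frac{8978}{289}$)
$A = -51$ ($A = -4 - 47 = -51$)
$\left(j{\left(-11,9 \right)} + A\right) \left(72 + 13\right) = \left(\frac{8978}{289} - 51\right) \left(72 + 13\right) = \left(- \frac{5761}{289}\right) 85 = - \frac{28805}{17}$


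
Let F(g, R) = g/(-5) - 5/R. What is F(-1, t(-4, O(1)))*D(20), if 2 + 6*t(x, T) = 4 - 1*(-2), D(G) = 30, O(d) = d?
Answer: -219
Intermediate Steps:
t(x, T) = ⅔ (t(x, T) = -⅓ + (4 - 1*(-2))/6 = -⅓ + (4 + 2)/6 = -⅓ + (⅙)*6 = -⅓ + 1 = ⅔)
F(g, R) = -5/R - g/5 (F(g, R) = g*(-⅕) - 5/R = -g/5 - 5/R = -5/R - g/5)
F(-1, t(-4, O(1)))*D(20) = (-5/⅔ - ⅕*(-1))*30 = (-5*3/2 + ⅕)*30 = (-15/2 + ⅕)*30 = -73/10*30 = -219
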